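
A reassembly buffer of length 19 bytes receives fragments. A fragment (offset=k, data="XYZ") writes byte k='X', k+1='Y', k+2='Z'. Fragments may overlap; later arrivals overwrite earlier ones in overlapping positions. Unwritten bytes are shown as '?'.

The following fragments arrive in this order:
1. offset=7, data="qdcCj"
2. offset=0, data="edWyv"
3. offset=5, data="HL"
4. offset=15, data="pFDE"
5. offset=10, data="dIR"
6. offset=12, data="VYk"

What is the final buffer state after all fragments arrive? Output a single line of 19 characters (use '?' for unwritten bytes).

Fragment 1: offset=7 data="qdcCj" -> buffer=???????qdcCj???????
Fragment 2: offset=0 data="edWyv" -> buffer=edWyv??qdcCj???????
Fragment 3: offset=5 data="HL" -> buffer=edWyvHLqdcCj???????
Fragment 4: offset=15 data="pFDE" -> buffer=edWyvHLqdcCj???pFDE
Fragment 5: offset=10 data="dIR" -> buffer=edWyvHLqdcdIR??pFDE
Fragment 6: offset=12 data="VYk" -> buffer=edWyvHLqdcdIVYkpFDE

Answer: edWyvHLqdcdIVYkpFDE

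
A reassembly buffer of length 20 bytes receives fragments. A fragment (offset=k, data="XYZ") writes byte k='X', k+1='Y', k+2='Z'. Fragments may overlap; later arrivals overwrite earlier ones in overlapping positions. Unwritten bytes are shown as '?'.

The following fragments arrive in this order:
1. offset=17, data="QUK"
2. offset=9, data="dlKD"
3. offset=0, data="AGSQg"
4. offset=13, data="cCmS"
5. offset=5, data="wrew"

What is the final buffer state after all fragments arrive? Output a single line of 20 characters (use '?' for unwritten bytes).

Fragment 1: offset=17 data="QUK" -> buffer=?????????????????QUK
Fragment 2: offset=9 data="dlKD" -> buffer=?????????dlKD????QUK
Fragment 3: offset=0 data="AGSQg" -> buffer=AGSQg????dlKD????QUK
Fragment 4: offset=13 data="cCmS" -> buffer=AGSQg????dlKDcCmSQUK
Fragment 5: offset=5 data="wrew" -> buffer=AGSQgwrewdlKDcCmSQUK

Answer: AGSQgwrewdlKDcCmSQUK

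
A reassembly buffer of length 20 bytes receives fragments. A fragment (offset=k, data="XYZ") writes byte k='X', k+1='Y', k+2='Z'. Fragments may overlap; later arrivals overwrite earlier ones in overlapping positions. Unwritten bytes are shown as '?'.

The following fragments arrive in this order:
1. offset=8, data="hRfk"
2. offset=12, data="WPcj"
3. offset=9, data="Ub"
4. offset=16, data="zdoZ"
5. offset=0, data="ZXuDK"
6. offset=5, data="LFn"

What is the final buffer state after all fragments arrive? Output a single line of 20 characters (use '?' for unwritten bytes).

Fragment 1: offset=8 data="hRfk" -> buffer=????????hRfk????????
Fragment 2: offset=12 data="WPcj" -> buffer=????????hRfkWPcj????
Fragment 3: offset=9 data="Ub" -> buffer=????????hUbkWPcj????
Fragment 4: offset=16 data="zdoZ" -> buffer=????????hUbkWPcjzdoZ
Fragment 5: offset=0 data="ZXuDK" -> buffer=ZXuDK???hUbkWPcjzdoZ
Fragment 6: offset=5 data="LFn" -> buffer=ZXuDKLFnhUbkWPcjzdoZ

Answer: ZXuDKLFnhUbkWPcjzdoZ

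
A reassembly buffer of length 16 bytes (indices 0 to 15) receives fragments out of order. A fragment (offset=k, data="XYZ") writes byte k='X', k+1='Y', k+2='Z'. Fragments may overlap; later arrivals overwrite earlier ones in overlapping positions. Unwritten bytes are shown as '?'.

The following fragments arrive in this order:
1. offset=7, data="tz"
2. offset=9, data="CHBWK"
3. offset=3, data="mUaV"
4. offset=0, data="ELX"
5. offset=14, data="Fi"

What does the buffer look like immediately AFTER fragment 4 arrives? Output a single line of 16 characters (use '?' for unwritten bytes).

Fragment 1: offset=7 data="tz" -> buffer=???????tz???????
Fragment 2: offset=9 data="CHBWK" -> buffer=???????tzCHBWK??
Fragment 3: offset=3 data="mUaV" -> buffer=???mUaVtzCHBWK??
Fragment 4: offset=0 data="ELX" -> buffer=ELXmUaVtzCHBWK??

Answer: ELXmUaVtzCHBWK??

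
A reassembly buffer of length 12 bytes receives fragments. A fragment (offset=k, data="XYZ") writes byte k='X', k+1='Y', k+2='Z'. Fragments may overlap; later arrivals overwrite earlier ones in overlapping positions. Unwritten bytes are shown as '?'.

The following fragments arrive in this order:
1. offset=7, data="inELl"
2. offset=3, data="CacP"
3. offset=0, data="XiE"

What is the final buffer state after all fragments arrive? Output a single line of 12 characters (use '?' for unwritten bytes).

Answer: XiECacPinELl

Derivation:
Fragment 1: offset=7 data="inELl" -> buffer=???????inELl
Fragment 2: offset=3 data="CacP" -> buffer=???CacPinELl
Fragment 3: offset=0 data="XiE" -> buffer=XiECacPinELl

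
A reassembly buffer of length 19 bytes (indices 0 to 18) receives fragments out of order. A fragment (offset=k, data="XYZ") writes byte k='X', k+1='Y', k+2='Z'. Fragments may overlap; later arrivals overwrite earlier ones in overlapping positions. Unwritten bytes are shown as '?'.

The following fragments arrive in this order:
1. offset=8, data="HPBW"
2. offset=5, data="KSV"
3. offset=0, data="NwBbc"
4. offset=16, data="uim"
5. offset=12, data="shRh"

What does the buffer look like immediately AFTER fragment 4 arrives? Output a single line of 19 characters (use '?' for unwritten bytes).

Answer: NwBbcKSVHPBW????uim

Derivation:
Fragment 1: offset=8 data="HPBW" -> buffer=????????HPBW???????
Fragment 2: offset=5 data="KSV" -> buffer=?????KSVHPBW???????
Fragment 3: offset=0 data="NwBbc" -> buffer=NwBbcKSVHPBW???????
Fragment 4: offset=16 data="uim" -> buffer=NwBbcKSVHPBW????uim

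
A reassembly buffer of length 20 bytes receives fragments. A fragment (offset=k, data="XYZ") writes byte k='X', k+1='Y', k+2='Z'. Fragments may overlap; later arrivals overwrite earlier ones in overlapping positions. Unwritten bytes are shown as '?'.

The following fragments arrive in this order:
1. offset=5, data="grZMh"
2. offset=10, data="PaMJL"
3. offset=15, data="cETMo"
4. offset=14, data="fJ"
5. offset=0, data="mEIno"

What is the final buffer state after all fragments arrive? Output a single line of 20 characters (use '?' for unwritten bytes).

Fragment 1: offset=5 data="grZMh" -> buffer=?????grZMh??????????
Fragment 2: offset=10 data="PaMJL" -> buffer=?????grZMhPaMJL?????
Fragment 3: offset=15 data="cETMo" -> buffer=?????grZMhPaMJLcETMo
Fragment 4: offset=14 data="fJ" -> buffer=?????grZMhPaMJfJETMo
Fragment 5: offset=0 data="mEIno" -> buffer=mEInogrZMhPaMJfJETMo

Answer: mEInogrZMhPaMJfJETMo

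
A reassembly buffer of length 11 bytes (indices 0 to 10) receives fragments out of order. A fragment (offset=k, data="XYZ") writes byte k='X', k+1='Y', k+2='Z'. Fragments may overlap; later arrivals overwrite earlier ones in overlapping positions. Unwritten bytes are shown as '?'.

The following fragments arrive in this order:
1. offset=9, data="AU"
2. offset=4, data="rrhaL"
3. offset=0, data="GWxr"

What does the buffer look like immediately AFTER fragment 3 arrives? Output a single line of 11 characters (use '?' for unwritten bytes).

Fragment 1: offset=9 data="AU" -> buffer=?????????AU
Fragment 2: offset=4 data="rrhaL" -> buffer=????rrhaLAU
Fragment 3: offset=0 data="GWxr" -> buffer=GWxrrrhaLAU

Answer: GWxrrrhaLAU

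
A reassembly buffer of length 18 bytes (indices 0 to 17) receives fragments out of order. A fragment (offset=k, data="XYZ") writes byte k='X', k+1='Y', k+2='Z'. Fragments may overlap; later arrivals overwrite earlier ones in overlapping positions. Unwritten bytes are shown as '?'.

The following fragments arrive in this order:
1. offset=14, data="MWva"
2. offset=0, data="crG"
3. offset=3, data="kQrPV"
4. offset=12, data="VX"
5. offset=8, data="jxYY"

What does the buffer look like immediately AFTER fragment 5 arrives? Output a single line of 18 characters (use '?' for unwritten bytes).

Fragment 1: offset=14 data="MWva" -> buffer=??????????????MWva
Fragment 2: offset=0 data="crG" -> buffer=crG???????????MWva
Fragment 3: offset=3 data="kQrPV" -> buffer=crGkQrPV??????MWva
Fragment 4: offset=12 data="VX" -> buffer=crGkQrPV????VXMWva
Fragment 5: offset=8 data="jxYY" -> buffer=crGkQrPVjxYYVXMWva

Answer: crGkQrPVjxYYVXMWva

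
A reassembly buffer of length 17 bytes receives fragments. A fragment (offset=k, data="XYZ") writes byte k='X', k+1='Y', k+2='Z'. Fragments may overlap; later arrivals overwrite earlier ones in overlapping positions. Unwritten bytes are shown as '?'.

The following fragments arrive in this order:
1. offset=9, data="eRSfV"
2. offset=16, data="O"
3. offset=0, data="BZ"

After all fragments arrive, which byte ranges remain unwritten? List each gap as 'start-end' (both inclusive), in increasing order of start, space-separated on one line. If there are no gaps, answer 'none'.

Fragment 1: offset=9 len=5
Fragment 2: offset=16 len=1
Fragment 3: offset=0 len=2
Gaps: 2-8 14-15

Answer: 2-8 14-15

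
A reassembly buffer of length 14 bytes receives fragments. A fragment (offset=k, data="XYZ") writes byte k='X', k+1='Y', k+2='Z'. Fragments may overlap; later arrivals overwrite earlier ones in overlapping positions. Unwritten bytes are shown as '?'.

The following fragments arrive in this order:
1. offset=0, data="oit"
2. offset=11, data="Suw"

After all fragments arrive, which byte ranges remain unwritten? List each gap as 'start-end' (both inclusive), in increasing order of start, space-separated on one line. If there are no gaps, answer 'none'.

Answer: 3-10

Derivation:
Fragment 1: offset=0 len=3
Fragment 2: offset=11 len=3
Gaps: 3-10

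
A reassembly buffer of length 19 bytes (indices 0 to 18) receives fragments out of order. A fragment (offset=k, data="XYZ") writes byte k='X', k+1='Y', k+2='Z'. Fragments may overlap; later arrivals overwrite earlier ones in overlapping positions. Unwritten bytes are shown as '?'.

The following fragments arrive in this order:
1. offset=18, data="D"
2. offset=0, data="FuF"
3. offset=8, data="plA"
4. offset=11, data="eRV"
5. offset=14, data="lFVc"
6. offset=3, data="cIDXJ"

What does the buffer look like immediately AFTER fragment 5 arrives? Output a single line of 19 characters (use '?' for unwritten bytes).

Answer: FuF?????plAeRVlFVcD

Derivation:
Fragment 1: offset=18 data="D" -> buffer=??????????????????D
Fragment 2: offset=0 data="FuF" -> buffer=FuF???????????????D
Fragment 3: offset=8 data="plA" -> buffer=FuF?????plA???????D
Fragment 4: offset=11 data="eRV" -> buffer=FuF?????plAeRV????D
Fragment 5: offset=14 data="lFVc" -> buffer=FuF?????plAeRVlFVcD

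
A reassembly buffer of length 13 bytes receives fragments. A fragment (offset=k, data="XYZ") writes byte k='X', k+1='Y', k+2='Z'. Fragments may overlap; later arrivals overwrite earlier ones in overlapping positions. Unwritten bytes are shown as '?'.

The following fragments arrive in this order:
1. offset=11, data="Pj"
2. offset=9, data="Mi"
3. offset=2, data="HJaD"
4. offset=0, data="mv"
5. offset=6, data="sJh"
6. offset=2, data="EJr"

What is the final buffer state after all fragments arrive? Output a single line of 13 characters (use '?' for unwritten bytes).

Answer: mvEJrDsJhMiPj

Derivation:
Fragment 1: offset=11 data="Pj" -> buffer=???????????Pj
Fragment 2: offset=9 data="Mi" -> buffer=?????????MiPj
Fragment 3: offset=2 data="HJaD" -> buffer=??HJaD???MiPj
Fragment 4: offset=0 data="mv" -> buffer=mvHJaD???MiPj
Fragment 5: offset=6 data="sJh" -> buffer=mvHJaDsJhMiPj
Fragment 6: offset=2 data="EJr" -> buffer=mvEJrDsJhMiPj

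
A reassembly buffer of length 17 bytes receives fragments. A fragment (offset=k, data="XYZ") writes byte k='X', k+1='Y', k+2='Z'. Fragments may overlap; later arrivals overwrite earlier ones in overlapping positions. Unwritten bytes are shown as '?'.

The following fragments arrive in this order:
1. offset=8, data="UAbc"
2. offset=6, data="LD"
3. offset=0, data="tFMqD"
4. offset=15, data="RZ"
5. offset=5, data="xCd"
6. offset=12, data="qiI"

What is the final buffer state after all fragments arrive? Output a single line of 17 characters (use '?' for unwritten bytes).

Fragment 1: offset=8 data="UAbc" -> buffer=????????UAbc?????
Fragment 2: offset=6 data="LD" -> buffer=??????LDUAbc?????
Fragment 3: offset=0 data="tFMqD" -> buffer=tFMqD?LDUAbc?????
Fragment 4: offset=15 data="RZ" -> buffer=tFMqD?LDUAbc???RZ
Fragment 5: offset=5 data="xCd" -> buffer=tFMqDxCdUAbc???RZ
Fragment 6: offset=12 data="qiI" -> buffer=tFMqDxCdUAbcqiIRZ

Answer: tFMqDxCdUAbcqiIRZ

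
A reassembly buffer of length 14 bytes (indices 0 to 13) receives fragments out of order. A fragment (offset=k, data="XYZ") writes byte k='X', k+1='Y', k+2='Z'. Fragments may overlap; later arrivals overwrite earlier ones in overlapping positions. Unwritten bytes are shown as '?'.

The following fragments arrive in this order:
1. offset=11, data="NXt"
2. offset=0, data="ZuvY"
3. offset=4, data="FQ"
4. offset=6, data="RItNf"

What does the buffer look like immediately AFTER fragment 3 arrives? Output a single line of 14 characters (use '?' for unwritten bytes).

Answer: ZuvYFQ?????NXt

Derivation:
Fragment 1: offset=11 data="NXt" -> buffer=???????????NXt
Fragment 2: offset=0 data="ZuvY" -> buffer=ZuvY???????NXt
Fragment 3: offset=4 data="FQ" -> buffer=ZuvYFQ?????NXt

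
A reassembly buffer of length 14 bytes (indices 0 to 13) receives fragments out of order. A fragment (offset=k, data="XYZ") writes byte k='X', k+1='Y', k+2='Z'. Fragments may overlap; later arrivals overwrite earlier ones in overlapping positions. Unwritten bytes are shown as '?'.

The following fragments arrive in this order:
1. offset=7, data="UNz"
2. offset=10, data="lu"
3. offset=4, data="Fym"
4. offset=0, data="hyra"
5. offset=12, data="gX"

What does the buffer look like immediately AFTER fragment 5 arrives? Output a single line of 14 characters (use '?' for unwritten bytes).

Fragment 1: offset=7 data="UNz" -> buffer=???????UNz????
Fragment 2: offset=10 data="lu" -> buffer=???????UNzlu??
Fragment 3: offset=4 data="Fym" -> buffer=????FymUNzlu??
Fragment 4: offset=0 data="hyra" -> buffer=hyraFymUNzlu??
Fragment 5: offset=12 data="gX" -> buffer=hyraFymUNzlugX

Answer: hyraFymUNzlugX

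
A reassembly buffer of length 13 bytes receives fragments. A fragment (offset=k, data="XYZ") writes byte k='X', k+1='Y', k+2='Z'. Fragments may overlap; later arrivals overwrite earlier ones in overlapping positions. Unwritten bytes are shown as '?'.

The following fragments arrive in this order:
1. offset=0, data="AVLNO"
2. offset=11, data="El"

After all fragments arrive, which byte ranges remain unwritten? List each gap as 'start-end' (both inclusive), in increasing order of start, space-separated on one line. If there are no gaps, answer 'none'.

Answer: 5-10

Derivation:
Fragment 1: offset=0 len=5
Fragment 2: offset=11 len=2
Gaps: 5-10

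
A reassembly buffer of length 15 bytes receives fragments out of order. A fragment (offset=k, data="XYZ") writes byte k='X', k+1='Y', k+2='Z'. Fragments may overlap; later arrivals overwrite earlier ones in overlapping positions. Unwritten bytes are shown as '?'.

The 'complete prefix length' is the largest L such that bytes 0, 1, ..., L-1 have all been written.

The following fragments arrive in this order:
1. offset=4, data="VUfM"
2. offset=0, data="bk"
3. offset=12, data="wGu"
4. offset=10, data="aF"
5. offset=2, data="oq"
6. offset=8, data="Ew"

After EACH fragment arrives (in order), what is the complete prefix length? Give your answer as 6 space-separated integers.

Fragment 1: offset=4 data="VUfM" -> buffer=????VUfM??????? -> prefix_len=0
Fragment 2: offset=0 data="bk" -> buffer=bk??VUfM??????? -> prefix_len=2
Fragment 3: offset=12 data="wGu" -> buffer=bk??VUfM????wGu -> prefix_len=2
Fragment 4: offset=10 data="aF" -> buffer=bk??VUfM??aFwGu -> prefix_len=2
Fragment 5: offset=2 data="oq" -> buffer=bkoqVUfM??aFwGu -> prefix_len=8
Fragment 6: offset=8 data="Ew" -> buffer=bkoqVUfMEwaFwGu -> prefix_len=15

Answer: 0 2 2 2 8 15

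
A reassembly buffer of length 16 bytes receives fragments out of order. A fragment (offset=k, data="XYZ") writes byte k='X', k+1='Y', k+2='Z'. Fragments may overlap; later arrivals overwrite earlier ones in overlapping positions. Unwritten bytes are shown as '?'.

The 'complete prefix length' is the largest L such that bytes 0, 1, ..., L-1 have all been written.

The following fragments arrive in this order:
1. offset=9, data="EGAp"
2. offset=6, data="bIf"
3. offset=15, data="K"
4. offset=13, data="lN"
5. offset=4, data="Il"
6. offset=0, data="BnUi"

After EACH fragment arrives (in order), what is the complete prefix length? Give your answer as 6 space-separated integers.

Fragment 1: offset=9 data="EGAp" -> buffer=?????????EGAp??? -> prefix_len=0
Fragment 2: offset=6 data="bIf" -> buffer=??????bIfEGAp??? -> prefix_len=0
Fragment 3: offset=15 data="K" -> buffer=??????bIfEGAp??K -> prefix_len=0
Fragment 4: offset=13 data="lN" -> buffer=??????bIfEGAplNK -> prefix_len=0
Fragment 5: offset=4 data="Il" -> buffer=????IlbIfEGAplNK -> prefix_len=0
Fragment 6: offset=0 data="BnUi" -> buffer=BnUiIlbIfEGAplNK -> prefix_len=16

Answer: 0 0 0 0 0 16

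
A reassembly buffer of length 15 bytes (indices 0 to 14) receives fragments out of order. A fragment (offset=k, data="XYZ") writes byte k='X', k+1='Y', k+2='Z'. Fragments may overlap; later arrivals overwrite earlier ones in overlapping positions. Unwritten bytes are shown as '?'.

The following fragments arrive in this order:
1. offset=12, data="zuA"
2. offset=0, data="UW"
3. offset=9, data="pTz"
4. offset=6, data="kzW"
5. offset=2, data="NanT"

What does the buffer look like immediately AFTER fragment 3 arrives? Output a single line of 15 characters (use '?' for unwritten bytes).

Answer: UW???????pTzzuA

Derivation:
Fragment 1: offset=12 data="zuA" -> buffer=????????????zuA
Fragment 2: offset=0 data="UW" -> buffer=UW??????????zuA
Fragment 3: offset=9 data="pTz" -> buffer=UW???????pTzzuA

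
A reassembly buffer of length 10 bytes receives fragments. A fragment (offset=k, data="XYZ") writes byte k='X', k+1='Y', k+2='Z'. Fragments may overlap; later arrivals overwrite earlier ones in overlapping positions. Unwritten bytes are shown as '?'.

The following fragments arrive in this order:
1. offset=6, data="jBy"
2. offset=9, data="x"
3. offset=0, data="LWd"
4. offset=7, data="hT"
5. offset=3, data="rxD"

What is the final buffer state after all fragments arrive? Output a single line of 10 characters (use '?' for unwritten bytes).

Answer: LWdrxDjhTx

Derivation:
Fragment 1: offset=6 data="jBy" -> buffer=??????jBy?
Fragment 2: offset=9 data="x" -> buffer=??????jByx
Fragment 3: offset=0 data="LWd" -> buffer=LWd???jByx
Fragment 4: offset=7 data="hT" -> buffer=LWd???jhTx
Fragment 5: offset=3 data="rxD" -> buffer=LWdrxDjhTx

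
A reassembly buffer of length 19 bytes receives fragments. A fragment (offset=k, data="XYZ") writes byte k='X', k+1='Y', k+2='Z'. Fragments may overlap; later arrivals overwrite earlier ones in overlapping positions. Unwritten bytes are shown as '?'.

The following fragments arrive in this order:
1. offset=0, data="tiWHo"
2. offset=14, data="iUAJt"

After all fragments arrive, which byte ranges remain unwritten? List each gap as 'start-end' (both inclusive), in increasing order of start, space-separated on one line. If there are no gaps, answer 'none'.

Fragment 1: offset=0 len=5
Fragment 2: offset=14 len=5
Gaps: 5-13

Answer: 5-13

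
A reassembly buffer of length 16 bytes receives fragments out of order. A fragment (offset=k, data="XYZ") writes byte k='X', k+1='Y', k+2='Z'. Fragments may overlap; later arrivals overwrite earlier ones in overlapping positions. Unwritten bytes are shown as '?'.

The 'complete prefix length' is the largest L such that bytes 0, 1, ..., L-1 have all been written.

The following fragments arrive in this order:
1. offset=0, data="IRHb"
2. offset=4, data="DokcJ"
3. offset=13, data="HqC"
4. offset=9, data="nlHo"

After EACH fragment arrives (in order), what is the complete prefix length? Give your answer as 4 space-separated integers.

Fragment 1: offset=0 data="IRHb" -> buffer=IRHb???????????? -> prefix_len=4
Fragment 2: offset=4 data="DokcJ" -> buffer=IRHbDokcJ??????? -> prefix_len=9
Fragment 3: offset=13 data="HqC" -> buffer=IRHbDokcJ????HqC -> prefix_len=9
Fragment 4: offset=9 data="nlHo" -> buffer=IRHbDokcJnlHoHqC -> prefix_len=16

Answer: 4 9 9 16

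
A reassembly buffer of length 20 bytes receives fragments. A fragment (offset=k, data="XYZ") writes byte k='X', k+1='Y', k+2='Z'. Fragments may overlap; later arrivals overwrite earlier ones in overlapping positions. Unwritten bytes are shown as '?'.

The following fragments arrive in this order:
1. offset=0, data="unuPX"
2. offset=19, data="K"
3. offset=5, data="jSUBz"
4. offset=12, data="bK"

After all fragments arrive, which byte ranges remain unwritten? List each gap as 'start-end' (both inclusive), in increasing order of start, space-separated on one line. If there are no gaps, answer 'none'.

Answer: 10-11 14-18

Derivation:
Fragment 1: offset=0 len=5
Fragment 2: offset=19 len=1
Fragment 3: offset=5 len=5
Fragment 4: offset=12 len=2
Gaps: 10-11 14-18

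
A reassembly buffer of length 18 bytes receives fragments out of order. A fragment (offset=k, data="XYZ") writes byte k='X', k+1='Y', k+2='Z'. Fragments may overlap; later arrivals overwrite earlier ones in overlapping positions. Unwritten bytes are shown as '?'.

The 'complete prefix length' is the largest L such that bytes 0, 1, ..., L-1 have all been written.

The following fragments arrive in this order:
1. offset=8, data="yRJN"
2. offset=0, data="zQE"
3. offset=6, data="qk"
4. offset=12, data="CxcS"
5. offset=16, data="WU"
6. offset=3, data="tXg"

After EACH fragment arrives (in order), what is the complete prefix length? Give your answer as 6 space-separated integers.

Answer: 0 3 3 3 3 18

Derivation:
Fragment 1: offset=8 data="yRJN" -> buffer=????????yRJN?????? -> prefix_len=0
Fragment 2: offset=0 data="zQE" -> buffer=zQE?????yRJN?????? -> prefix_len=3
Fragment 3: offset=6 data="qk" -> buffer=zQE???qkyRJN?????? -> prefix_len=3
Fragment 4: offset=12 data="CxcS" -> buffer=zQE???qkyRJNCxcS?? -> prefix_len=3
Fragment 5: offset=16 data="WU" -> buffer=zQE???qkyRJNCxcSWU -> prefix_len=3
Fragment 6: offset=3 data="tXg" -> buffer=zQEtXgqkyRJNCxcSWU -> prefix_len=18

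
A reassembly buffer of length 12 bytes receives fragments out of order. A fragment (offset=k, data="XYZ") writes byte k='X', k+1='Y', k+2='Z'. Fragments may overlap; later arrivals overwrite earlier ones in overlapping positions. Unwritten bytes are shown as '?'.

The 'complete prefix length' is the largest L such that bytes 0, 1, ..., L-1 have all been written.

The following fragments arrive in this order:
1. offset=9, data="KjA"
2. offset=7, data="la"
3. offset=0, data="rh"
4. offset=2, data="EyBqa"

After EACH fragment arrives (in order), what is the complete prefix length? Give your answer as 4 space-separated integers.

Fragment 1: offset=9 data="KjA" -> buffer=?????????KjA -> prefix_len=0
Fragment 2: offset=7 data="la" -> buffer=???????laKjA -> prefix_len=0
Fragment 3: offset=0 data="rh" -> buffer=rh?????laKjA -> prefix_len=2
Fragment 4: offset=2 data="EyBqa" -> buffer=rhEyBqalaKjA -> prefix_len=12

Answer: 0 0 2 12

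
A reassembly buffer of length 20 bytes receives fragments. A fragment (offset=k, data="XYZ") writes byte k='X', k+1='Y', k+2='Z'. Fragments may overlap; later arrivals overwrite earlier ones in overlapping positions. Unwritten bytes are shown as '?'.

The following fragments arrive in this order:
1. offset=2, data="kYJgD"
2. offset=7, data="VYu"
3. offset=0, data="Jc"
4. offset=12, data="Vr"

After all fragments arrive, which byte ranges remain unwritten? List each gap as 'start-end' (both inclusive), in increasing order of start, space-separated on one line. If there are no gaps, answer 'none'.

Fragment 1: offset=2 len=5
Fragment 2: offset=7 len=3
Fragment 3: offset=0 len=2
Fragment 4: offset=12 len=2
Gaps: 10-11 14-19

Answer: 10-11 14-19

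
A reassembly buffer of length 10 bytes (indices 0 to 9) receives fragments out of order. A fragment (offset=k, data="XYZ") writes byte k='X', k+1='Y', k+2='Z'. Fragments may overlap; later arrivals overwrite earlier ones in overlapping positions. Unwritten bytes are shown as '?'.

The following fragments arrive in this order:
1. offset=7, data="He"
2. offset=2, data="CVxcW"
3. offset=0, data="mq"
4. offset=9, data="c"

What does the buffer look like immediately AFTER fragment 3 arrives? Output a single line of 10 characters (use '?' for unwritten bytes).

Answer: mqCVxcWHe?

Derivation:
Fragment 1: offset=7 data="He" -> buffer=???????He?
Fragment 2: offset=2 data="CVxcW" -> buffer=??CVxcWHe?
Fragment 3: offset=0 data="mq" -> buffer=mqCVxcWHe?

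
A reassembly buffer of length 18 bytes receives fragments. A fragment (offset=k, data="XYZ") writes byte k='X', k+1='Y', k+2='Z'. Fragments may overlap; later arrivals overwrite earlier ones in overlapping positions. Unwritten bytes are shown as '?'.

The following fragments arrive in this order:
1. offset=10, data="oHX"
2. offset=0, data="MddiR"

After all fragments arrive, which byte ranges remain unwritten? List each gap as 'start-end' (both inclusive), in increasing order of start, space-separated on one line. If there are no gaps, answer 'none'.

Answer: 5-9 13-17

Derivation:
Fragment 1: offset=10 len=3
Fragment 2: offset=0 len=5
Gaps: 5-9 13-17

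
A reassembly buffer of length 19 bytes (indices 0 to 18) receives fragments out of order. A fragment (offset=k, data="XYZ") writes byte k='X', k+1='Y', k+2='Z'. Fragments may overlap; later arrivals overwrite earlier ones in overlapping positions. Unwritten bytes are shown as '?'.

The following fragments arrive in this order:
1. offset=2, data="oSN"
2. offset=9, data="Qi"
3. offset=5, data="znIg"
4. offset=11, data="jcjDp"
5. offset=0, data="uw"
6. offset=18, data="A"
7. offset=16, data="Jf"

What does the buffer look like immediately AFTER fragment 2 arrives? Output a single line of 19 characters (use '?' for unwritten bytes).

Fragment 1: offset=2 data="oSN" -> buffer=??oSN??????????????
Fragment 2: offset=9 data="Qi" -> buffer=??oSN????Qi????????

Answer: ??oSN????Qi????????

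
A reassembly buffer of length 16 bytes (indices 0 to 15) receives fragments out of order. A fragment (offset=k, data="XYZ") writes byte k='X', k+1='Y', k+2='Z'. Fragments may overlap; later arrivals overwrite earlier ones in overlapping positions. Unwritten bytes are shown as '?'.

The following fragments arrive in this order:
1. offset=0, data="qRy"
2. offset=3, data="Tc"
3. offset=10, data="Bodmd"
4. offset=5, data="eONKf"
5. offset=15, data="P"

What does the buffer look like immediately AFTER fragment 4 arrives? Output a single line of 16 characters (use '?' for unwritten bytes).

Answer: qRyTceONKfBodmd?

Derivation:
Fragment 1: offset=0 data="qRy" -> buffer=qRy?????????????
Fragment 2: offset=3 data="Tc" -> buffer=qRyTc???????????
Fragment 3: offset=10 data="Bodmd" -> buffer=qRyTc?????Bodmd?
Fragment 4: offset=5 data="eONKf" -> buffer=qRyTceONKfBodmd?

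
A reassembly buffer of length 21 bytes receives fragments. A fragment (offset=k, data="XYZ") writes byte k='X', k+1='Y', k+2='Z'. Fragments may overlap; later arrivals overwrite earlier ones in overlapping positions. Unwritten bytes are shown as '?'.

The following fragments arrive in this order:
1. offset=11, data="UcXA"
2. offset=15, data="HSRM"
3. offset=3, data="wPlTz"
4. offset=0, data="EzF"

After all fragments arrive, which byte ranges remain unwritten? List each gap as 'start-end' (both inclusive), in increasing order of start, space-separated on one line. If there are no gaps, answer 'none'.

Answer: 8-10 19-20

Derivation:
Fragment 1: offset=11 len=4
Fragment 2: offset=15 len=4
Fragment 3: offset=3 len=5
Fragment 4: offset=0 len=3
Gaps: 8-10 19-20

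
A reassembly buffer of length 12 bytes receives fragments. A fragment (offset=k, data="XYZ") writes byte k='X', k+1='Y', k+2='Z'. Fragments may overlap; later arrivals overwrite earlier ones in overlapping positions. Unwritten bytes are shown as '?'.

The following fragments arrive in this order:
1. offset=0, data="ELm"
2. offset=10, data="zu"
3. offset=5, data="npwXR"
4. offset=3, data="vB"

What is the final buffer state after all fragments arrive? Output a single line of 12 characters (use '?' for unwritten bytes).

Answer: ELmvBnpwXRzu

Derivation:
Fragment 1: offset=0 data="ELm" -> buffer=ELm?????????
Fragment 2: offset=10 data="zu" -> buffer=ELm???????zu
Fragment 3: offset=5 data="npwXR" -> buffer=ELm??npwXRzu
Fragment 4: offset=3 data="vB" -> buffer=ELmvBnpwXRzu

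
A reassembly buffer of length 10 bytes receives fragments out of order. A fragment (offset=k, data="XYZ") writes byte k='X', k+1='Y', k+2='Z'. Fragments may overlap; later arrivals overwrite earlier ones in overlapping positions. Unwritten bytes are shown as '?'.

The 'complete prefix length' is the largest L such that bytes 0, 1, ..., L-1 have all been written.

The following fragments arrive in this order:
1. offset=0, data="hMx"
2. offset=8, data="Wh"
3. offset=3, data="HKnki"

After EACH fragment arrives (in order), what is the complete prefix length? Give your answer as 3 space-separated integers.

Fragment 1: offset=0 data="hMx" -> buffer=hMx??????? -> prefix_len=3
Fragment 2: offset=8 data="Wh" -> buffer=hMx?????Wh -> prefix_len=3
Fragment 3: offset=3 data="HKnki" -> buffer=hMxHKnkiWh -> prefix_len=10

Answer: 3 3 10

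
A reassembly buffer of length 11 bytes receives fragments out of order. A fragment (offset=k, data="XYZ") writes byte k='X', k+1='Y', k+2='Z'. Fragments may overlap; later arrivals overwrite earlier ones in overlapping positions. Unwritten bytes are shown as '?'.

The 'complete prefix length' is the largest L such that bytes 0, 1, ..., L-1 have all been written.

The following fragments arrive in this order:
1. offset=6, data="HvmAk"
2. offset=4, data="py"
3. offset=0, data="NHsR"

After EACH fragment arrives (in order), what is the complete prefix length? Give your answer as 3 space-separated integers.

Answer: 0 0 11

Derivation:
Fragment 1: offset=6 data="HvmAk" -> buffer=??????HvmAk -> prefix_len=0
Fragment 2: offset=4 data="py" -> buffer=????pyHvmAk -> prefix_len=0
Fragment 3: offset=0 data="NHsR" -> buffer=NHsRpyHvmAk -> prefix_len=11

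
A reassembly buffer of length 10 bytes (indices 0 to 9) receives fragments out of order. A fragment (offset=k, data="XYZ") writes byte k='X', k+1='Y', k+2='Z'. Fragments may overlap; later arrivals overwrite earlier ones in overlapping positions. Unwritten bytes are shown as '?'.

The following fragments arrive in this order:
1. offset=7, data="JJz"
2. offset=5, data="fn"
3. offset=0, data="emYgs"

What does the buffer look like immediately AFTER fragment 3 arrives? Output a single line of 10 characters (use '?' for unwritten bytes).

Answer: emYgsfnJJz

Derivation:
Fragment 1: offset=7 data="JJz" -> buffer=???????JJz
Fragment 2: offset=5 data="fn" -> buffer=?????fnJJz
Fragment 3: offset=0 data="emYgs" -> buffer=emYgsfnJJz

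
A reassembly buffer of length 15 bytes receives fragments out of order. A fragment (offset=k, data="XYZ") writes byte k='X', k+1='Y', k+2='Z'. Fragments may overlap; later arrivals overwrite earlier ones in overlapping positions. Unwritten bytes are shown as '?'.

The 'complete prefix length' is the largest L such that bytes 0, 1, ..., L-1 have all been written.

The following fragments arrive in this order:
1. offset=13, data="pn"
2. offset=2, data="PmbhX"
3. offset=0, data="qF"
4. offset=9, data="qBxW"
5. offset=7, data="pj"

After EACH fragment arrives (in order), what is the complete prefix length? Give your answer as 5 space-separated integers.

Fragment 1: offset=13 data="pn" -> buffer=?????????????pn -> prefix_len=0
Fragment 2: offset=2 data="PmbhX" -> buffer=??PmbhX??????pn -> prefix_len=0
Fragment 3: offset=0 data="qF" -> buffer=qFPmbhX??????pn -> prefix_len=7
Fragment 4: offset=9 data="qBxW" -> buffer=qFPmbhX??qBxWpn -> prefix_len=7
Fragment 5: offset=7 data="pj" -> buffer=qFPmbhXpjqBxWpn -> prefix_len=15

Answer: 0 0 7 7 15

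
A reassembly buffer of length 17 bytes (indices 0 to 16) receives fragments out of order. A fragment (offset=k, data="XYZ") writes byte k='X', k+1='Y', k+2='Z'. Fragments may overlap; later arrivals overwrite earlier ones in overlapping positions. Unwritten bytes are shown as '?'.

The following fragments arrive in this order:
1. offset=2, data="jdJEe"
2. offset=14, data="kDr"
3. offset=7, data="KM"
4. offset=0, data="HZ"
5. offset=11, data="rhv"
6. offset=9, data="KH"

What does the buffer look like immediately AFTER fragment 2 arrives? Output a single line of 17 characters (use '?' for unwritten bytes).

Fragment 1: offset=2 data="jdJEe" -> buffer=??jdJEe??????????
Fragment 2: offset=14 data="kDr" -> buffer=??jdJEe???????kDr

Answer: ??jdJEe???????kDr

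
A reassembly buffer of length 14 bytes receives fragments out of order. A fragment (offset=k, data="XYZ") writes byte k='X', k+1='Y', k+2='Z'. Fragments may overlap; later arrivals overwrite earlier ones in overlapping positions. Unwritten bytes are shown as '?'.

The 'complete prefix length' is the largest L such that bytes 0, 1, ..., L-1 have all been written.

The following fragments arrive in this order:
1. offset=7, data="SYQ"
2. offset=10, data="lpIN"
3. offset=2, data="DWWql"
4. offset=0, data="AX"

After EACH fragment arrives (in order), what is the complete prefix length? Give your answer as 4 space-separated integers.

Answer: 0 0 0 14

Derivation:
Fragment 1: offset=7 data="SYQ" -> buffer=???????SYQ???? -> prefix_len=0
Fragment 2: offset=10 data="lpIN" -> buffer=???????SYQlpIN -> prefix_len=0
Fragment 3: offset=2 data="DWWql" -> buffer=??DWWqlSYQlpIN -> prefix_len=0
Fragment 4: offset=0 data="AX" -> buffer=AXDWWqlSYQlpIN -> prefix_len=14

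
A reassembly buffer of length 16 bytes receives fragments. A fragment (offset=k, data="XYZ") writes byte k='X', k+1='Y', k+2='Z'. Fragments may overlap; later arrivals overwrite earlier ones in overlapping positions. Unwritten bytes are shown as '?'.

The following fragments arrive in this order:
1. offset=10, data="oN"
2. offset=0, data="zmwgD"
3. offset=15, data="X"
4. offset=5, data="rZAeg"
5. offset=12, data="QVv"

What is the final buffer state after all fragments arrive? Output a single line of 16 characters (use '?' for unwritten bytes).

Answer: zmwgDrZAegoNQVvX

Derivation:
Fragment 1: offset=10 data="oN" -> buffer=??????????oN????
Fragment 2: offset=0 data="zmwgD" -> buffer=zmwgD?????oN????
Fragment 3: offset=15 data="X" -> buffer=zmwgD?????oN???X
Fragment 4: offset=5 data="rZAeg" -> buffer=zmwgDrZAegoN???X
Fragment 5: offset=12 data="QVv" -> buffer=zmwgDrZAegoNQVvX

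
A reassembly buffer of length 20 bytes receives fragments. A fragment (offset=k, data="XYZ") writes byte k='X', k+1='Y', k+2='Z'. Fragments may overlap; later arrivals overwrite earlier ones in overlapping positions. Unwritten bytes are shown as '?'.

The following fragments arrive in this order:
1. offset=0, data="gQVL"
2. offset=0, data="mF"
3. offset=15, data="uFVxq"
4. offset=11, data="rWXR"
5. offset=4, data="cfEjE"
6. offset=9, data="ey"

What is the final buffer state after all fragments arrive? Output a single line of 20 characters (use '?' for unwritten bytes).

Fragment 1: offset=0 data="gQVL" -> buffer=gQVL????????????????
Fragment 2: offset=0 data="mF" -> buffer=mFVL????????????????
Fragment 3: offset=15 data="uFVxq" -> buffer=mFVL???????????uFVxq
Fragment 4: offset=11 data="rWXR" -> buffer=mFVL???????rWXRuFVxq
Fragment 5: offset=4 data="cfEjE" -> buffer=mFVLcfEjE??rWXRuFVxq
Fragment 6: offset=9 data="ey" -> buffer=mFVLcfEjEeyrWXRuFVxq

Answer: mFVLcfEjEeyrWXRuFVxq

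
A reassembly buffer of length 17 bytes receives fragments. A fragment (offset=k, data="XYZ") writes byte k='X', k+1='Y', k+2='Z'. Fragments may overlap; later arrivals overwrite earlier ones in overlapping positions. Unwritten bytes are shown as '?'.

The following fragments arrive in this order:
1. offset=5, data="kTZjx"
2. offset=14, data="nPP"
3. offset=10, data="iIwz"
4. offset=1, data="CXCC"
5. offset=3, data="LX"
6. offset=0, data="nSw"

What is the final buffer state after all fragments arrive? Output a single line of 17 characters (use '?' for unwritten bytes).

Answer: nSwLXkTZjxiIwznPP

Derivation:
Fragment 1: offset=5 data="kTZjx" -> buffer=?????kTZjx???????
Fragment 2: offset=14 data="nPP" -> buffer=?????kTZjx????nPP
Fragment 3: offset=10 data="iIwz" -> buffer=?????kTZjxiIwznPP
Fragment 4: offset=1 data="CXCC" -> buffer=?CXCCkTZjxiIwznPP
Fragment 5: offset=3 data="LX" -> buffer=?CXLXkTZjxiIwznPP
Fragment 6: offset=0 data="nSw" -> buffer=nSwLXkTZjxiIwznPP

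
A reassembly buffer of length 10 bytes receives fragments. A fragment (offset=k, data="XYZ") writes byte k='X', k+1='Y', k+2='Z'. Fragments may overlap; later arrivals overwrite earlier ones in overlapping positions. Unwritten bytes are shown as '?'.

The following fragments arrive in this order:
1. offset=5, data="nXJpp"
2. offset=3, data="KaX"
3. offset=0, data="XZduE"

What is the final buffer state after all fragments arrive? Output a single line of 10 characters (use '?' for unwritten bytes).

Fragment 1: offset=5 data="nXJpp" -> buffer=?????nXJpp
Fragment 2: offset=3 data="KaX" -> buffer=???KaXXJpp
Fragment 3: offset=0 data="XZduE" -> buffer=XZduEXXJpp

Answer: XZduEXXJpp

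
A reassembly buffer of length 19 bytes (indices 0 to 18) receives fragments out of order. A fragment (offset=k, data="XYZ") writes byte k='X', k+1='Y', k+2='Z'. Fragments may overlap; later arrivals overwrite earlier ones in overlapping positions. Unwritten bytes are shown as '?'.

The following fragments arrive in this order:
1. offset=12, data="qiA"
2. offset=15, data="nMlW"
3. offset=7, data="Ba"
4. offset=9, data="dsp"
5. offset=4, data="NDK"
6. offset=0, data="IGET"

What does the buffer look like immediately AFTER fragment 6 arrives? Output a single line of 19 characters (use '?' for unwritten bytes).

Answer: IGETNDKBadspqiAnMlW

Derivation:
Fragment 1: offset=12 data="qiA" -> buffer=????????????qiA????
Fragment 2: offset=15 data="nMlW" -> buffer=????????????qiAnMlW
Fragment 3: offset=7 data="Ba" -> buffer=???????Ba???qiAnMlW
Fragment 4: offset=9 data="dsp" -> buffer=???????BadspqiAnMlW
Fragment 5: offset=4 data="NDK" -> buffer=????NDKBadspqiAnMlW
Fragment 6: offset=0 data="IGET" -> buffer=IGETNDKBadspqiAnMlW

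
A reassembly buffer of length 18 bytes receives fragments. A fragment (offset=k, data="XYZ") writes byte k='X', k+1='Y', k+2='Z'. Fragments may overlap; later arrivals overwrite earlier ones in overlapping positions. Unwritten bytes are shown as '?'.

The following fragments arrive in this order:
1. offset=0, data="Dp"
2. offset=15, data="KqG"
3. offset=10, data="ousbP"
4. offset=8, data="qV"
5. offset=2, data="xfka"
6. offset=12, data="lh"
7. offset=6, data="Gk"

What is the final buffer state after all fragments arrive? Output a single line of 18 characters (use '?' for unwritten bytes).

Answer: DpxfkaGkqVoulhPKqG

Derivation:
Fragment 1: offset=0 data="Dp" -> buffer=Dp????????????????
Fragment 2: offset=15 data="KqG" -> buffer=Dp?????????????KqG
Fragment 3: offset=10 data="ousbP" -> buffer=Dp????????ousbPKqG
Fragment 4: offset=8 data="qV" -> buffer=Dp??????qVousbPKqG
Fragment 5: offset=2 data="xfka" -> buffer=Dpxfka??qVousbPKqG
Fragment 6: offset=12 data="lh" -> buffer=Dpxfka??qVoulhPKqG
Fragment 7: offset=6 data="Gk" -> buffer=DpxfkaGkqVoulhPKqG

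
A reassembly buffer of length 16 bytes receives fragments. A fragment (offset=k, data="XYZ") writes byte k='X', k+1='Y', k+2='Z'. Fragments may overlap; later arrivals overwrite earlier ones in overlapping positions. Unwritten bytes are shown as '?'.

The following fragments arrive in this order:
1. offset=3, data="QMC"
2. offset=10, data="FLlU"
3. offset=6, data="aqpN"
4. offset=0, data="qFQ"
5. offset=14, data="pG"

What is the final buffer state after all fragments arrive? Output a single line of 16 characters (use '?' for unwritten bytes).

Answer: qFQQMCaqpNFLlUpG

Derivation:
Fragment 1: offset=3 data="QMC" -> buffer=???QMC??????????
Fragment 2: offset=10 data="FLlU" -> buffer=???QMC????FLlU??
Fragment 3: offset=6 data="aqpN" -> buffer=???QMCaqpNFLlU??
Fragment 4: offset=0 data="qFQ" -> buffer=qFQQMCaqpNFLlU??
Fragment 5: offset=14 data="pG" -> buffer=qFQQMCaqpNFLlUpG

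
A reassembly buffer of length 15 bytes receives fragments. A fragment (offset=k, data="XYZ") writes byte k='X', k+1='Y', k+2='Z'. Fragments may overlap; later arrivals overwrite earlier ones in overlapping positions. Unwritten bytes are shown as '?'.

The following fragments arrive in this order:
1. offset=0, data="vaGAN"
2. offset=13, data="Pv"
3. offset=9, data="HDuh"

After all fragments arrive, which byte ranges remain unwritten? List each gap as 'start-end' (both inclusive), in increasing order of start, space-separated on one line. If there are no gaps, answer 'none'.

Fragment 1: offset=0 len=5
Fragment 2: offset=13 len=2
Fragment 3: offset=9 len=4
Gaps: 5-8

Answer: 5-8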